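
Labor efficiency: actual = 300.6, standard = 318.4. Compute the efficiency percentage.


Efficiency = (actual / standard) × 100
= (300.6 / 318.4) × 100
= 94.4%


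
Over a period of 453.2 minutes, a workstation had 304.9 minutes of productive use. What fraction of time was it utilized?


Utilization = busy / total × 100
= 304.9 / 453.2 × 100
= 67.3%


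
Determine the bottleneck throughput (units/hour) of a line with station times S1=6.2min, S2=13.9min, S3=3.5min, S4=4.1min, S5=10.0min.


Bottleneck = longest station time
Station times: [6.2, 13.9, 3.5, 4.1, 10.0]
Max = 13.9 min
Rate = 60 / 13.9
= 4.32 units/hour (bottleneck: 13.9min)


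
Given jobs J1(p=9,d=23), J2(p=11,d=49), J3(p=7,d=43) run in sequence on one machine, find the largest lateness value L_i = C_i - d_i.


Lateness per job (L = C - d):
  J1: C=9, d=23, L=-14
  J2: C=20, d=49, L=-29
  J3: C=27, d=43, L=-16
Lmax = max(-14, -29, -16)
= -14


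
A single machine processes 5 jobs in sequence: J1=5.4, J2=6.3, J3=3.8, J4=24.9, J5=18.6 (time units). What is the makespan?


Sequential makespan: sum all processing times
= 5.4 + 6.3 + 3.8 + 24.9 + 18.6
= 59.0 time units


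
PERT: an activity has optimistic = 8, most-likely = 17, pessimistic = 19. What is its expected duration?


te = (o + 4m + p) / 6
= (8 + 4×17 + 19) / 6
= (8 + 68 + 19) / 6
= 95 / 6
= 15.83


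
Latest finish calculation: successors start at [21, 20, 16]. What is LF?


LF = min of all successor start times
Successors start at: [21, 20, 16]
LF = min(21, 20, 16)
= 16


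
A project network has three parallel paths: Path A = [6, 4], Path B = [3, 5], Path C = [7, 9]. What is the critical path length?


Path A: 6 + 4 = 10
Path B: 3 + 5 = 8
Path C: 7 + 9 = 16
Critical path = longest = max(10, 8, 16)
= 16 (Path C)


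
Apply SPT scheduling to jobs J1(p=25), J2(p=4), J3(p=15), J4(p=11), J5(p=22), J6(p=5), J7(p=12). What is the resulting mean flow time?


SPT order: J2 → J6 → J4 → J7 → J3 → J5 → J1
Completion times:
  J2: C=4
  J6: C=9
  J4: C=20
  J7: C=32
  J3: C=47
  J5: C=69
  J1: C=94
Sum = 275, n = 7
Mean flow = 275/7
= 39.29


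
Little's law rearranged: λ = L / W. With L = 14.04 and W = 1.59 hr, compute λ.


Little's law: L = λW → λ = L / W
= 14.04 / 1.59
= 8.83 per hour


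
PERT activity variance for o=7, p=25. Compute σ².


σ² = ((p - o) / 6)² = (p - o)² / 36
= (25 - 7)² / 36
= 18² / 36
= 324 / 36
= 9.0000


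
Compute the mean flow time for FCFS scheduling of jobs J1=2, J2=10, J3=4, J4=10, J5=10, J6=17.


Completion times:
  J1: completes at 2
  J2: completes at 12
  J3: completes at 16
  J4: completes at 26
  J5: completes at 36
  J6: completes at 53
Sum = 145
Average = 145/6
= 24.17


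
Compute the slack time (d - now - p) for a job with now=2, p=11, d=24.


Slack = due - current_time - processing
= 24 - 2 - 11
= 11


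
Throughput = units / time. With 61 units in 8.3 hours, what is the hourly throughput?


Throughput = units / time
= 61 / 8.3
= 7.3 units/hour


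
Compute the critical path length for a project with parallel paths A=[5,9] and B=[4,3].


Path A: 5 + 9 = 14
Path B: 4 + 3 = 7
Critical path = longest = max(14, 7)
= 14 (Path A)


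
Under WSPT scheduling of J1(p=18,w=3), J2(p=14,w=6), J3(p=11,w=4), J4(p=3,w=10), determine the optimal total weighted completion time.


WSPT order (by p/w): J4 → J2 → J3 → J1
  J4: C=3, w·C=10×3=30
  J2: C=17, w·C=6×17=102
  J3: C=28, w·C=4×28=112
  J1: C=46, w·C=3×46=138
Σ w·C = 382
= 382


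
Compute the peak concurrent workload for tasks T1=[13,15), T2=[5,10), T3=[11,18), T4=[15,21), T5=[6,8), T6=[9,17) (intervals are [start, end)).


Check each time point for overlaps:
  t=13: 3 tasks active (T1, T3, T6)
Max concurrent = 3


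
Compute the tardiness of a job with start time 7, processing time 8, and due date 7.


Completion = start + processing = 7 + 8 = 15
Tardiness = max(0, C - d) = max(0, 15 - 7)
= max(0, 8)
= 8


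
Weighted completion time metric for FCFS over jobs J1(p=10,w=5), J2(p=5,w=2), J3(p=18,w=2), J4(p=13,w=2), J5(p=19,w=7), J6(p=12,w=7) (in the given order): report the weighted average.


Completion times:
  J1: C=10, w×C=5×10=50
  J2: C=15, w×C=2×15=30
  J3: C=33, w×C=2×33=66
  J4: C=46, w×C=2×46=92
  J5: C=65, w×C=7×65=455
  J6: C=77, w×C=7×77=539
Sum w×C = 1232
Sum w = 25
Weighted avg = 1232/25
= 49.28


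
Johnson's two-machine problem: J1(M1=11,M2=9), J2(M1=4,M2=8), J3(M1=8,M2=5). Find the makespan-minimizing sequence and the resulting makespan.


Johnson's rule:
Group 1 (M1≤M2, sort by M1): ['J2']
Group 2 (M1>M2, sort desc M2): ['J1', 'J3']
Sequence: J2 → J1 → J3
Makespan calculation:
  J2: M1 done=4, M2 done=12
  J1: M1 done=15, M2 done=24
  J3: M1 done=23, M2 done=29
= Sequence: J2 → J1 → J3, Makespan: 29


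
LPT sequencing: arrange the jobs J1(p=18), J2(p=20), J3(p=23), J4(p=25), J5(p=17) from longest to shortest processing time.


LPT: sort by longest processing time first
  J4: p=25
  J3: p=23
  J2: p=20
  J1: p=18
  J5: p=17
Order: J4 → J3 → J2 → J1 → J5


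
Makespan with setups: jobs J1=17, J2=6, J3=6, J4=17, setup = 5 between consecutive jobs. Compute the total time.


Makespan = Σ processing + (n-1) × setup
= (17 + 6 + 6 + 17) + (4-1)×5
= 46 + 15
= 61 time units


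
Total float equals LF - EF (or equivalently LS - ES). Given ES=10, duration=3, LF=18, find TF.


EF = ES + duration = 10 + 3 = 13
LS = LF - duration = 18 - 3 = 15
Total Float = LF - EF = 18 - 13
(or LS - ES = 15 - 10)
= 5


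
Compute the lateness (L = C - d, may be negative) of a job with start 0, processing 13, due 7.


Completion = 0 + 13 = 13
Lateness = C - d = 13 - 7
= 6


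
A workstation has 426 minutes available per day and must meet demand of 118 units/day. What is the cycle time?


Cycle time = available time / demand
= 426 / 118
= 3.61 min/unit


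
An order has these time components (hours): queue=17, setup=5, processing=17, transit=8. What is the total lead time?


Lead time = queue + setup + processing + transit
= 17 + 5 + 17 + 8
= 47 hours


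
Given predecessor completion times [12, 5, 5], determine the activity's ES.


ES = max of all predecessor completion times
Predecessors: [12, 5, 5]
ES = max(12, 5, 5)
= 12


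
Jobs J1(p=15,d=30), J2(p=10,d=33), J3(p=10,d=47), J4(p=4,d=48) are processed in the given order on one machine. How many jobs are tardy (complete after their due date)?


Completion vs due date:
  J1: C=15, d=30 → on time
  J2: C=25, d=33 → on time
  J3: C=35, d=47 → on time
  J4: C=39, d=48 → on time
Tardy jobs: none
Count = 0


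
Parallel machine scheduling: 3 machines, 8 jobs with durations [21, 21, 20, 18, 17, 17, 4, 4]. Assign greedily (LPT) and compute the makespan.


Jobs (LPT sorted): [21, 21, 20, 18, 17, 17, 4, 4]
Machines: 3
  J=21 → Machine 1 (load: 0+21=21)
  J=21 → Machine 2 (load: 0+21=21)
  J=20 → Machine 3 (load: 0+20=20)
  J=18 → Machine 3 (load: 20+18=38)
  J=17 → Machine 1 (load: 21+17=38)
  J=17 → Machine 2 (load: 21+17=38)
  J=4 → Machine 1 (load: 38+4=42)
  J=4 → Machine 2 (load: 38+4=42)
Machine loads: [42, 42, 38]
Makespan = max = 42 time units


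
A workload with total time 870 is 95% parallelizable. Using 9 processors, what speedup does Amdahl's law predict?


Amdahl's law: T_p = T × ((1-p) + p/N)
= 870 × ((1-0.95) + 0.95/9)
= 870 × (0.05 + 0.1056)
= 870 × 0.1556
= 135.33
Speedup = 870/135.33
= 6.43×


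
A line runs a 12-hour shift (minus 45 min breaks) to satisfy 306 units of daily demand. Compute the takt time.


Available = 12×60 - 45 = 675 min
Takt time = 675 / 306
= 2.21 min/unit


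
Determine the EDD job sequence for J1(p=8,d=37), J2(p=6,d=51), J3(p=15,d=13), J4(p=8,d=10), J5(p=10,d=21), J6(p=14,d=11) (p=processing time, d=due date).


EDD: sort by earliest due date
  J4: d=10, p=8
  J6: d=11, p=14
  J3: d=13, p=15
  J5: d=21, p=10
  J1: d=37, p=8
  J2: d=51, p=6
Order: J4 → J6 → J3 → J5 → J1 → J2


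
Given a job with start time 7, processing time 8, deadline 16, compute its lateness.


Completion = 7 + 8 = 15
Lateness = C - d = 15 - 16
= -1


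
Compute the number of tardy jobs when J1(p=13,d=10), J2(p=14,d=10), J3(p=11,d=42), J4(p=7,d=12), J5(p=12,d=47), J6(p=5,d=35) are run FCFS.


Completion vs due date:
  J1: C=13, d=10 → TARDY
  J2: C=27, d=10 → TARDY
  J3: C=38, d=42 → on time
  J4: C=45, d=12 → TARDY
  J5: C=57, d=47 → TARDY
  J6: C=62, d=35 → TARDY
Tardy jobs: J1, J2, J4, J5, J6
Count = 5


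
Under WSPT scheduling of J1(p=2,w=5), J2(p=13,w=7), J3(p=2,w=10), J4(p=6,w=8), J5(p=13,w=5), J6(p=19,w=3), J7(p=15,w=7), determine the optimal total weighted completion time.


WSPT order (by p/w): J3 → J1 → J4 → J2 → J7 → J5 → J6
  J3: C=2, w·C=10×2=20
  J1: C=4, w·C=5×4=20
  J4: C=10, w·C=8×10=80
  J2: C=23, w·C=7×23=161
  J7: C=38, w·C=7×38=266
  J5: C=51, w·C=5×51=255
  J6: C=70, w·C=3×70=210
Σ w·C = 1012
= 1012


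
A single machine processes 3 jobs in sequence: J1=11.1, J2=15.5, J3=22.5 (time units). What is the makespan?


Sequential makespan: sum all processing times
= 11.1 + 15.5 + 22.5
= 49.1 time units


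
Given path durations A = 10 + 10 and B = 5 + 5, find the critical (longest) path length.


Path A: 10 + 10 = 20
Path B: 5 + 5 = 10
Critical path = longest = max(20, 10)
= 20 (Path A)


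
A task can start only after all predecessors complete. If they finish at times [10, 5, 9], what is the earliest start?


ES = max of all predecessor completion times
Predecessors: [10, 5, 9]
ES = max(10, 5, 9)
= 10


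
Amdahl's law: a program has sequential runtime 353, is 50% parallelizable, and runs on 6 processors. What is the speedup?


Amdahl's law: T_p = T × ((1-p) + p/N)
= 353 × ((1-0.5) + 0.5/6)
= 353 × (0.50 + 0.0833)
= 353 × 0.5833
= 205.92
Speedup = 353/205.92
= 1.71×


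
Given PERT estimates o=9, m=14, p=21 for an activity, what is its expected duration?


te = (o + 4m + p) / 6
= (9 + 4×14 + 21) / 6
= (9 + 56 + 21) / 6
= 86 / 6
= 14.33


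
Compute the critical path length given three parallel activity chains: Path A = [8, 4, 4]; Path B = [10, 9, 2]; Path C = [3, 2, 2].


Path A: 8 + 4 + 4 = 16
Path B: 10 + 9 + 2 = 21
Path C: 3 + 2 + 2 = 7
Critical path = longest = max(16, 21, 7)
= 21 (Path B)


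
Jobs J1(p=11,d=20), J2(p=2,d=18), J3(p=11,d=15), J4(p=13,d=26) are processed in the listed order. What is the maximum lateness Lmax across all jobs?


Lateness per job (L = C - d):
  J1: C=11, d=20, L=-9
  J2: C=13, d=18, L=-5
  J3: C=24, d=15, L=9
  J4: C=37, d=26, L=11
Lmax = max(-9, -5, 9, 11)
= 11


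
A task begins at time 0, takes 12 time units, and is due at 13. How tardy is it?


Completion = start + processing = 0 + 12 = 12
Tardiness = max(0, C - d) = max(0, 12 - 13)
= max(0, -1)
= 0


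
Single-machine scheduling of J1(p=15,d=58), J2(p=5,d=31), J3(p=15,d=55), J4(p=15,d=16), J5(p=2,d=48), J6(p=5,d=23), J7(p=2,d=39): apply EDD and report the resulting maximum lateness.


EDD order: J4 → J6 → J2 → J7 → J5 → J3 → J1
Completion and lateness:
  J4: C=15, d=16, L=15-16=-1
  J6: C=20, d=23, L=20-23=-3
  J2: C=25, d=31, L=25-31=-6
  J7: C=27, d=39, L=27-39=-12
  J5: C=29, d=48, L=29-48=-19
  J3: C=44, d=55, L=44-55=-11
  J1: C=59, d=58, L=59-58=1
Lmax = max(-1, -3, -6, -12, -19, -11, 1)
= 1


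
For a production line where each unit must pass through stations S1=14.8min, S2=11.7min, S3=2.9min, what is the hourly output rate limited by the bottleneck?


Bottleneck = longest station time
Station times: [14.8, 11.7, 2.9]
Max = 14.8 min
Rate = 60 / 14.8
= 4.05 units/hour (bottleneck: 14.8min)


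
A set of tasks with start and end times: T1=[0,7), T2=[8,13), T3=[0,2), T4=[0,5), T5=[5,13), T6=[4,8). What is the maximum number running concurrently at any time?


Check each time point for overlaps:
  t=0: 3 tasks active (T1, T3, T4)
Max concurrent = 3


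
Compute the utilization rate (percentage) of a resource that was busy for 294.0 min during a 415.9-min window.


Utilization = busy / total × 100
= 294.0 / 415.9 × 100
= 70.7%


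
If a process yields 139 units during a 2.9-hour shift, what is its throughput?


Throughput = units / time
= 139 / 2.9
= 47.9 units/hour


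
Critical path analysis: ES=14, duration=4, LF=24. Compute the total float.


EF = ES + duration = 14 + 4 = 18
LS = LF - duration = 24 - 4 = 20
Total Float = LF - EF = 24 - 18
(or LS - ES = 20 - 14)
= 6


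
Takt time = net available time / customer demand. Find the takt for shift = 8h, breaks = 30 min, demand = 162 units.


Available = 8×60 - 30 = 450 min
Takt time = 450 / 162
= 2.78 min/unit


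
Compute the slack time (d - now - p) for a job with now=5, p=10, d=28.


Slack = due - current_time - processing
= 28 - 5 - 10
= 13


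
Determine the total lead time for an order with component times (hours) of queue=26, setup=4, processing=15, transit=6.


Lead time = queue + setup + processing + transit
= 26 + 4 + 15 + 6
= 51 hours


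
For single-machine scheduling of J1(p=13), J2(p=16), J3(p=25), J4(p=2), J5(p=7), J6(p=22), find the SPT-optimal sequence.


SPT: sort by shortest processing time
  J4: p=2
  J5: p=7
  J1: p=13
  J2: p=16
  J6: p=22
  J3: p=25
Order: J4 → J5 → J1 → J2 → J6 → J3


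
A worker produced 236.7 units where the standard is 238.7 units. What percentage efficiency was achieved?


Efficiency = (actual / standard) × 100
= (236.7 / 238.7) × 100
= 99.2%


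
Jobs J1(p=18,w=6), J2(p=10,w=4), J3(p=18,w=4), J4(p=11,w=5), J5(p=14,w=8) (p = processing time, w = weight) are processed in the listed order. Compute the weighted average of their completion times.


Completion times:
  J1: C=18, w×C=6×18=108
  J2: C=28, w×C=4×28=112
  J3: C=46, w×C=4×46=184
  J4: C=57, w×C=5×57=285
  J5: C=71, w×C=8×71=568
Sum w×C = 1257
Sum w = 27
Weighted avg = 1257/27
= 46.56


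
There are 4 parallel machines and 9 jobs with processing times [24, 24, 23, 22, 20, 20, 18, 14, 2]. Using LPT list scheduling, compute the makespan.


Jobs (LPT sorted): [24, 24, 23, 22, 20, 20, 18, 14, 2]
Machines: 4
  J=24 → Machine 1 (load: 0+24=24)
  J=24 → Machine 2 (load: 0+24=24)
  J=23 → Machine 3 (load: 0+23=23)
  J=22 → Machine 4 (load: 0+22=22)
  J=20 → Machine 4 (load: 22+20=42)
  J=20 → Machine 3 (load: 23+20=43)
  J=18 → Machine 1 (load: 24+18=42)
  J=14 → Machine 2 (load: 24+14=38)
  J=2 → Machine 2 (load: 38+2=40)
Machine loads: [42, 40, 43, 42]
Makespan = max = 43 time units


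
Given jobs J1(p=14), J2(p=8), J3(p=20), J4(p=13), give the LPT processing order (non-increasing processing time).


LPT: sort by longest processing time first
  J3: p=20
  J1: p=14
  J4: p=13
  J2: p=8
Order: J3 → J1 → J4 → J2


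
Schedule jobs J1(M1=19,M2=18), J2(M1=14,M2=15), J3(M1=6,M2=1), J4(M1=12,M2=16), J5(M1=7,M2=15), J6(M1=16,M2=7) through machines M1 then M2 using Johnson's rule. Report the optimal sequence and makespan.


Johnson's rule:
Group 1 (M1≤M2, sort by M1): ['J5', 'J4', 'J2']
Group 2 (M1>M2, sort desc M2): ['J1', 'J6', 'J3']
Sequence: J5 → J4 → J2 → J1 → J6 → J3
Makespan calculation:
  J5: M1 done=7, M2 done=22
  J4: M1 done=19, M2 done=38
  J2: M1 done=33, M2 done=53
  J1: M1 done=52, M2 done=71
  J6: M1 done=68, M2 done=78
  J3: M1 done=74, M2 done=79
= Sequence: J5 → J4 → J2 → J1 → J6 → J3, Makespan: 79


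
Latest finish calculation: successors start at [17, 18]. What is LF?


LF = min of all successor start times
Successors start at: [17, 18]
LF = min(17, 18)
= 17


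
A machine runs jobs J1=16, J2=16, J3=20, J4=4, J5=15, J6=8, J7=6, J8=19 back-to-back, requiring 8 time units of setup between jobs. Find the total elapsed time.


Makespan = Σ processing + (n-1) × setup
= (16 + 16 + 20 + 4 + 15 + 8 + 6 + 19) + (8-1)×8
= 104 + 56
= 160 time units


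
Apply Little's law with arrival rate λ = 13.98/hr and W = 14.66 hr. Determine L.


Little's law: L = λ × W
= 13.98 × 14.66
= 204.95


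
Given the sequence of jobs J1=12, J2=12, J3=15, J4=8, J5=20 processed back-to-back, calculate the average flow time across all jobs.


Completion times:
  J1: completes at 12
  J2: completes at 24
  J3: completes at 39
  J4: completes at 47
  J5: completes at 67
Sum = 189
Average = 189/5
= 37.80


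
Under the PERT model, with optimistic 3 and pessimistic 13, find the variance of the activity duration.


σ² = ((p - o) / 6)² = (p - o)² / 36
= (13 - 3)² / 36
= 10² / 36
= 100 / 36
= 2.7778


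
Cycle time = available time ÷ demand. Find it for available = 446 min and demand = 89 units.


Cycle time = available time / demand
= 446 / 89
= 5.01 min/unit


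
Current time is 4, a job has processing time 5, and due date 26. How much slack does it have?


Slack = due - current_time - processing
= 26 - 4 - 5
= 17


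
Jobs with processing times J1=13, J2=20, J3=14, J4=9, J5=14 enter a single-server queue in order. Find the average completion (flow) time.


Completion times:
  J1: completes at 13
  J2: completes at 33
  J3: completes at 47
  J4: completes at 56
  J5: completes at 70
Sum = 219
Average = 219/5
= 43.80


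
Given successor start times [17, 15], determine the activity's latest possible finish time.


LF = min of all successor start times
Successors start at: [17, 15]
LF = min(17, 15)
= 15


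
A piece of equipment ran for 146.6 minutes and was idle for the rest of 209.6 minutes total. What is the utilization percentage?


Utilization = busy / total × 100
= 146.6 / 209.6 × 100
= 69.9%


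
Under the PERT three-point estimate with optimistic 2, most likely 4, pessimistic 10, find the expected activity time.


te = (o + 4m + p) / 6
= (2 + 4×4 + 10) / 6
= (2 + 16 + 10) / 6
= 28 / 6
= 4.67


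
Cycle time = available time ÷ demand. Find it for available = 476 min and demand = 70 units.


Cycle time = available time / demand
= 476 / 70
= 6.80 min/unit


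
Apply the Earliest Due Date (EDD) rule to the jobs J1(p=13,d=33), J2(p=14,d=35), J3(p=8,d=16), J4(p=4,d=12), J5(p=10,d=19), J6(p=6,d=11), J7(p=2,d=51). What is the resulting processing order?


EDD: sort by earliest due date
  J6: d=11, p=6
  J4: d=12, p=4
  J3: d=16, p=8
  J5: d=19, p=10
  J1: d=33, p=13
  J2: d=35, p=14
  J7: d=51, p=2
Order: J6 → J4 → J3 → J5 → J1 → J2 → J7


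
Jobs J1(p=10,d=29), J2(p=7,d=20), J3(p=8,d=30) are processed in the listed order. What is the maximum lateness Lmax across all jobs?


Lateness per job (L = C - d):
  J1: C=10, d=29, L=-19
  J2: C=17, d=20, L=-3
  J3: C=25, d=30, L=-5
Lmax = max(-19, -3, -5)
= -3


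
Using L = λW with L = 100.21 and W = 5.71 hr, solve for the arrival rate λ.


Little's law: L = λW → λ = L / W
= 100.21 / 5.71
= 17.55 per hour


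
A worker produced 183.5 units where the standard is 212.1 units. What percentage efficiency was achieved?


Efficiency = (actual / standard) × 100
= (183.5 / 212.1) × 100
= 86.5%


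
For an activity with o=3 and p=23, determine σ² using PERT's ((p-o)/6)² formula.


σ² = ((p - o) / 6)² = (p - o)² / 36
= (23 - 3)² / 36
= 20² / 36
= 400 / 36
= 11.1111


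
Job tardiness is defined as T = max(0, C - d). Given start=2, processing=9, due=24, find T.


Completion = start + processing = 2 + 9 = 11
Tardiness = max(0, C - d) = max(0, 11 - 24)
= max(0, -13)
= 0


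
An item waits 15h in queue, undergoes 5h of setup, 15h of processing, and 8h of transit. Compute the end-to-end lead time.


Lead time = queue + setup + processing + transit
= 15 + 5 + 15 + 8
= 43 hours


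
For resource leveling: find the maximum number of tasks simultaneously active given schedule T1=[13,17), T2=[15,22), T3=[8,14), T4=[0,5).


Check each time point for overlaps:
  t=13: 2 tasks active (T1, T3)
Max concurrent = 2


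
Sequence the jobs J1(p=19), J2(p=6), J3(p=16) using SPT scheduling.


SPT: sort by shortest processing time
  J2: p=6
  J3: p=16
  J1: p=19
Order: J2 → J3 → J1


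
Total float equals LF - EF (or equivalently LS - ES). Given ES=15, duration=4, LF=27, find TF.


EF = ES + duration = 15 + 4 = 19
LS = LF - duration = 27 - 4 = 23
Total Float = LF - EF = 27 - 19
(or LS - ES = 23 - 15)
= 8


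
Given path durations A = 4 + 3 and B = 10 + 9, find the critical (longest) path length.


Path A: 4 + 3 = 7
Path B: 10 + 9 = 19
Critical path = longest = max(7, 19)
= 19 (Path B)


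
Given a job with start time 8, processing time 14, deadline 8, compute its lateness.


Completion = 8 + 14 = 22
Lateness = C - d = 22 - 8
= 14


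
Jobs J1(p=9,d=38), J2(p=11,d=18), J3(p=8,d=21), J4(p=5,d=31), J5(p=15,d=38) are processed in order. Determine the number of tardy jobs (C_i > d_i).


Completion vs due date:
  J1: C=9, d=38 → on time
  J2: C=20, d=18 → TARDY
  J3: C=28, d=21 → TARDY
  J4: C=33, d=31 → TARDY
  J5: C=48, d=38 → TARDY
Tardy jobs: J2, J3, J4, J5
Count = 4


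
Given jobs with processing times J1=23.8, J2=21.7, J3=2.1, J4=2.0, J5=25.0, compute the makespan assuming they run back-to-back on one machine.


Sequential makespan: sum all processing times
= 23.8 + 21.7 + 2.1 + 2.0 + 25.0
= 74.6 time units


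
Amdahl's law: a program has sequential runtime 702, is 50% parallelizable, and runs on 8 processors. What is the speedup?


Amdahl's law: T_p = T × ((1-p) + p/N)
= 702 × ((1-0.5) + 0.5/8)
= 702 × (0.50 + 0.0625)
= 702 × 0.5625
= 394.88
Speedup = 702/394.88
= 1.78×


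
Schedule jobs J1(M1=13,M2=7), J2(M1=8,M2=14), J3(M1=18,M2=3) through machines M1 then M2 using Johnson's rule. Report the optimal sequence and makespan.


Johnson's rule:
Group 1 (M1≤M2, sort by M1): ['J2']
Group 2 (M1>M2, sort desc M2): ['J1', 'J3']
Sequence: J2 → J1 → J3
Makespan calculation:
  J2: M1 done=8, M2 done=22
  J1: M1 done=21, M2 done=29
  J3: M1 done=39, M2 done=42
= Sequence: J2 → J1 → J3, Makespan: 42


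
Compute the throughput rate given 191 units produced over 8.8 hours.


Throughput = units / time
= 191 / 8.8
= 21.7 units/hour


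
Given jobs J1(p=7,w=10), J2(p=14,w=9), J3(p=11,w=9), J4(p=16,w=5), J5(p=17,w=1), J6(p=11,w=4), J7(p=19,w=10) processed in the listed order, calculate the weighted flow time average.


Completion times:
  J1: C=7, w×C=10×7=70
  J2: C=21, w×C=9×21=189
  J3: C=32, w×C=9×32=288
  J4: C=48, w×C=5×48=240
  J5: C=65, w×C=1×65=65
  J6: C=76, w×C=4×76=304
  J7: C=95, w×C=10×95=950
Sum w×C = 2106
Sum w = 48
Weighted avg = 2106/48
= 43.88


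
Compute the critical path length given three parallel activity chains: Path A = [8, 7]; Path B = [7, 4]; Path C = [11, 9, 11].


Path A: 8 + 7 = 15
Path B: 7 + 4 = 11
Path C: 11 + 9 + 11 = 31
Critical path = longest = max(15, 11, 31)
= 31 (Path C)


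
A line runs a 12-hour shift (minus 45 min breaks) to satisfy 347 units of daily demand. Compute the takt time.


Available = 12×60 - 45 = 675 min
Takt time = 675 / 347
= 1.95 min/unit


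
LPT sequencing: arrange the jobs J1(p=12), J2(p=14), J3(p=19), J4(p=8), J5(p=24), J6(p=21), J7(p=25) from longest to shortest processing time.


LPT: sort by longest processing time first
  J7: p=25
  J5: p=24
  J6: p=21
  J3: p=19
  J2: p=14
  J1: p=12
  J4: p=8
Order: J7 → J5 → J6 → J3 → J2 → J1 → J4


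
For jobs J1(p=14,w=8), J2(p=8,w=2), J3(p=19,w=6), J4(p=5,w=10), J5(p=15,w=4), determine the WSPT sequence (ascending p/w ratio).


WSPT (Smith's rule): sort by p/w ascending
  J4: p/w = 5/10 = 0.500
  J1: p/w = 14/8 = 1.750
  J3: p/w = 19/6 = 3.167
  J5: p/w = 15/4 = 3.750
  J2: p/w = 8/2 = 4.000
Order: J4 → J1 → J3 → J5 → J2


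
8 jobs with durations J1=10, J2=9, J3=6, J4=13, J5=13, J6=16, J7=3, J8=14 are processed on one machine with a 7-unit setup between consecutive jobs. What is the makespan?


Makespan = Σ processing + (n-1) × setup
= (10 + 9 + 6 + 13 + 13 + 16 + 3 + 14) + (8-1)×7
= 84 + 49
= 133 time units


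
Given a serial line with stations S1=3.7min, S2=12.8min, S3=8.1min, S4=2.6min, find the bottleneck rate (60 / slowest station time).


Bottleneck = longest station time
Station times: [3.7, 12.8, 8.1, 2.6]
Max = 12.8 min
Rate = 60 / 12.8
= 4.69 units/hour (bottleneck: 12.8min)


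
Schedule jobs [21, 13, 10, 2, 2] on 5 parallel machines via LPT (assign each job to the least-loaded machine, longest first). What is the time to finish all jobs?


Jobs (LPT sorted): [21, 13, 10, 2, 2]
Machines: 5
  J=21 → Machine 1 (load: 0+21=21)
  J=13 → Machine 2 (load: 0+13=13)
  J=10 → Machine 3 (load: 0+10=10)
  J=2 → Machine 4 (load: 0+2=2)
  J=2 → Machine 5 (load: 0+2=2)
Machine loads: [21, 13, 10, 2, 2]
Makespan = max = 21 time units


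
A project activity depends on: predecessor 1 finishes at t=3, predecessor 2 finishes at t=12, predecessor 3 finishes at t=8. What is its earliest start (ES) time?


ES = max of all predecessor completion times
Predecessors: [3, 12, 8]
ES = max(3, 12, 8)
= 12


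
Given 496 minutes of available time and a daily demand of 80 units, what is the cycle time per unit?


Cycle time = available time / demand
= 496 / 80
= 6.20 min/unit


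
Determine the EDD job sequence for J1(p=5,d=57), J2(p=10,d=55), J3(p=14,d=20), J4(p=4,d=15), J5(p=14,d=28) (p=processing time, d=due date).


EDD: sort by earliest due date
  J4: d=15, p=4
  J3: d=20, p=14
  J5: d=28, p=14
  J2: d=55, p=10
  J1: d=57, p=5
Order: J4 → J3 → J5 → J2 → J1


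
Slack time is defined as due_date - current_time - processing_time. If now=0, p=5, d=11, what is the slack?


Slack = due - current_time - processing
= 11 - 0 - 5
= 6


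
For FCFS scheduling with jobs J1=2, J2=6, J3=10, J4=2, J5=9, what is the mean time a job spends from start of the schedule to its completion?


Completion times:
  J1: completes at 2
  J2: completes at 8
  J3: completes at 18
  J4: completes at 20
  J5: completes at 29
Sum = 77
Average = 77/5
= 15.40


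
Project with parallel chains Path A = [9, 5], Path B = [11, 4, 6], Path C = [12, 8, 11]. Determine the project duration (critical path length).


Path A: 9 + 5 = 14
Path B: 11 + 4 + 6 = 21
Path C: 12 + 8 + 11 = 31
Critical path = longest = max(14, 21, 31)
= 31 (Path C)


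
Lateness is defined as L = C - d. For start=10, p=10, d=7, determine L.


Completion = 10 + 10 = 20
Lateness = C - d = 20 - 7
= 13


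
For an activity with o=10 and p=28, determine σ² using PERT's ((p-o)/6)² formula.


σ² = ((p - o) / 6)² = (p - o)² / 36
= (28 - 10)² / 36
= 18² / 36
= 324 / 36
= 9.0000


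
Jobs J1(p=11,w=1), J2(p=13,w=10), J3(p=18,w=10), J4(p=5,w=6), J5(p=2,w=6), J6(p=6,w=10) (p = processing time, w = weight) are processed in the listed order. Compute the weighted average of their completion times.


Completion times:
  J1: C=11, w×C=1×11=11
  J2: C=24, w×C=10×24=240
  J3: C=42, w×C=10×42=420
  J4: C=47, w×C=6×47=282
  J5: C=49, w×C=6×49=294
  J6: C=55, w×C=10×55=550
Sum w×C = 1797
Sum w = 43
Weighted avg = 1797/43
= 41.79


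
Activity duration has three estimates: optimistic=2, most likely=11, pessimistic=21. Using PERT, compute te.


te = (o + 4m + p) / 6
= (2 + 4×11 + 21) / 6
= (2 + 44 + 21) / 6
= 67 / 6
= 11.17


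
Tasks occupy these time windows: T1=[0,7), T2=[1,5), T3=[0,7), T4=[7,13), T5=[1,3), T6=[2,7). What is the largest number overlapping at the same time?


Check each time point for overlaps:
  t=2: 5 tasks active (T1, T2, T3, T5, T6)
Max concurrent = 5


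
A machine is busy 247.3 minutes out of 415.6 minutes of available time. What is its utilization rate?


Utilization = busy / total × 100
= 247.3 / 415.6 × 100
= 59.5%


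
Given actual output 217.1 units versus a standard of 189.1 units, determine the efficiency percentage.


Efficiency = (actual / standard) × 100
= (217.1 / 189.1) × 100
= 114.8%


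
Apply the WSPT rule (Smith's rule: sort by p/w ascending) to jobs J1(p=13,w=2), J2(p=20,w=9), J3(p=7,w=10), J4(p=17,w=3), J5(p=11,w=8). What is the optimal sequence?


WSPT (Smith's rule): sort by p/w ascending
  J3: p/w = 7/10 = 0.700
  J5: p/w = 11/8 = 1.375
  J2: p/w = 20/9 = 2.222
  J4: p/w = 17/3 = 5.667
  J1: p/w = 13/2 = 6.500
Order: J3 → J5 → J2 → J4 → J1


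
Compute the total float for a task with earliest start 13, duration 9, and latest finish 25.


EF = ES + duration = 13 + 9 = 22
LS = LF - duration = 25 - 9 = 16
Total Float = LF - EF = 25 - 22
(or LS - ES = 16 - 13)
= 3


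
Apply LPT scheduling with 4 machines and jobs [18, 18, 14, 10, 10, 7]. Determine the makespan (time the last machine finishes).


Jobs (LPT sorted): [18, 18, 14, 10, 10, 7]
Machines: 4
  J=18 → Machine 1 (load: 0+18=18)
  J=18 → Machine 2 (load: 0+18=18)
  J=14 → Machine 3 (load: 0+14=14)
  J=10 → Machine 4 (load: 0+10=10)
  J=10 → Machine 4 (load: 10+10=20)
  J=7 → Machine 3 (load: 14+7=21)
Machine loads: [18, 18, 21, 20]
Makespan = max = 21 time units


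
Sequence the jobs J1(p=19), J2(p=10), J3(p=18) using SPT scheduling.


SPT: sort by shortest processing time
  J2: p=10
  J3: p=18
  J1: p=19
Order: J2 → J3 → J1


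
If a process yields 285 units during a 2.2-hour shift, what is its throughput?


Throughput = units / time
= 285 / 2.2
= 129.5 units/hour


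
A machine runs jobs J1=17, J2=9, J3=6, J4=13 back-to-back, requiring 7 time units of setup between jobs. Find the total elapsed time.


Makespan = Σ processing + (n-1) × setup
= (17 + 9 + 6 + 13) + (4-1)×7
= 45 + 21
= 66 time units


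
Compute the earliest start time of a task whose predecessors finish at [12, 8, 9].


ES = max of all predecessor completion times
Predecessors: [12, 8, 9]
ES = max(12, 8, 9)
= 12


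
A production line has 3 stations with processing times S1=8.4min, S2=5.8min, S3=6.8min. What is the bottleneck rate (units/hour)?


Bottleneck = longest station time
Station times: [8.4, 5.8, 6.8]
Max = 8.4 min
Rate = 60 / 8.4
= 7.14 units/hour (bottleneck: 8.4min)


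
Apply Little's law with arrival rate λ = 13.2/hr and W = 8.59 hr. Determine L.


Little's law: L = λ × W
= 13.2 × 8.59
= 113.39


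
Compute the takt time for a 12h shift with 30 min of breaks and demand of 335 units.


Available = 12×60 - 30 = 690 min
Takt time = 690 / 335
= 2.06 min/unit


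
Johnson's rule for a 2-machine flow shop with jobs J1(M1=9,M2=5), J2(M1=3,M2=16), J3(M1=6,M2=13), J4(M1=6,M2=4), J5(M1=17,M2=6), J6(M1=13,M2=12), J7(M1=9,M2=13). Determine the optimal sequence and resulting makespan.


Johnson's rule:
Group 1 (M1≤M2, sort by M1): ['J2', 'J3', 'J7']
Group 2 (M1>M2, sort desc M2): ['J6', 'J5', 'J1', 'J4']
Sequence: J2 → J3 → J7 → J6 → J5 → J1 → J4
Makespan calculation:
  J2: M1 done=3, M2 done=19
  J3: M1 done=9, M2 done=32
  J7: M1 done=18, M2 done=45
  J6: M1 done=31, M2 done=57
  J5: M1 done=48, M2 done=63
  J1: M1 done=57, M2 done=68
  J4: M1 done=63, M2 done=72
= Sequence: J2 → J3 → J7 → J6 → J5 → J1 → J4, Makespan: 72


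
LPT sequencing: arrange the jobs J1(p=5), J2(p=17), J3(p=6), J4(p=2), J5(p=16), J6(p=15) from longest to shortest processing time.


LPT: sort by longest processing time first
  J2: p=17
  J5: p=16
  J6: p=15
  J3: p=6
  J1: p=5
  J4: p=2
Order: J2 → J5 → J6 → J3 → J1 → J4


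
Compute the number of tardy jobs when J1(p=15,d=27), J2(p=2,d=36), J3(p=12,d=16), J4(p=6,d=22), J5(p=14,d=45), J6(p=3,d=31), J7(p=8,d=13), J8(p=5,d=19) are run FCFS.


Completion vs due date:
  J1: C=15, d=27 → on time
  J2: C=17, d=36 → on time
  J3: C=29, d=16 → TARDY
  J4: C=35, d=22 → TARDY
  J5: C=49, d=45 → TARDY
  J6: C=52, d=31 → TARDY
  J7: C=60, d=13 → TARDY
  J8: C=65, d=19 → TARDY
Tardy jobs: J3, J4, J5, J6, J7, J8
Count = 6


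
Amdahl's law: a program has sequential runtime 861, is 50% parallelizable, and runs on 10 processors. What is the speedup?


Amdahl's law: T_p = T × ((1-p) + p/N)
= 861 × ((1-0.5) + 0.5/10)
= 861 × (0.50 + 0.0500)
= 861 × 0.5500
= 473.55
Speedup = 861/473.55
= 1.82×


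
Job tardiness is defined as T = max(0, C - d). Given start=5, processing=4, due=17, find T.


Completion = start + processing = 5 + 4 = 9
Tardiness = max(0, C - d) = max(0, 9 - 17)
= max(0, -8)
= 0


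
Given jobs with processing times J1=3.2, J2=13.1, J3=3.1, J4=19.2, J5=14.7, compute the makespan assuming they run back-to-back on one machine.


Sequential makespan: sum all processing times
= 3.2 + 13.1 + 3.1 + 19.2 + 14.7
= 53.3 time units


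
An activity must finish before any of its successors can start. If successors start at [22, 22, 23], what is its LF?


LF = min of all successor start times
Successors start at: [22, 22, 23]
LF = min(22, 22, 23)
= 22


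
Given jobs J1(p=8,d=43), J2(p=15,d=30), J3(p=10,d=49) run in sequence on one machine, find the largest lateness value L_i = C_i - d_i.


Lateness per job (L = C - d):
  J1: C=8, d=43, L=-35
  J2: C=23, d=30, L=-7
  J3: C=33, d=49, L=-16
Lmax = max(-35, -7, -16)
= -7


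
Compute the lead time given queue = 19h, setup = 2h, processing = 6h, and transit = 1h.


Lead time = queue + setup + processing + transit
= 19 + 2 + 6 + 1
= 28 hours


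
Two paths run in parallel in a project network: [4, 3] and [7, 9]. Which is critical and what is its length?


Path A: 4 + 3 = 7
Path B: 7 + 9 = 16
Critical path = longest = max(7, 16)
= 16 (Path B)


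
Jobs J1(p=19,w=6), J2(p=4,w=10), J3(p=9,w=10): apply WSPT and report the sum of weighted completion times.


WSPT order (by p/w): J2 → J3 → J1
  J2: C=4, w·C=10×4=40
  J3: C=13, w·C=10×13=130
  J1: C=32, w·C=6×32=192
Σ w·C = 362
= 362


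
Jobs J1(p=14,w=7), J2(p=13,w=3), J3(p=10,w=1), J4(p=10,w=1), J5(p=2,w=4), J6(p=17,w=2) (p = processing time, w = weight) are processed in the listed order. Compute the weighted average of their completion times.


Completion times:
  J1: C=14, w×C=7×14=98
  J2: C=27, w×C=3×27=81
  J3: C=37, w×C=1×37=37
  J4: C=47, w×C=1×47=47
  J5: C=49, w×C=4×49=196
  J6: C=66, w×C=2×66=132
Sum w×C = 591
Sum w = 18
Weighted avg = 591/18
= 32.83


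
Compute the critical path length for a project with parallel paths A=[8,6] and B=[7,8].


Path A: 8 + 6 = 14
Path B: 7 + 8 = 15
Critical path = longest = max(14, 15)
= 15 (Path B)


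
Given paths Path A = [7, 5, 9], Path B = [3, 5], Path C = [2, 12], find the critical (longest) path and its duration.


Path A: 7 + 5 + 9 = 21
Path B: 3 + 5 = 8
Path C: 2 + 12 = 14
Critical path = longest = max(21, 8, 14)
= 21 (Path A)


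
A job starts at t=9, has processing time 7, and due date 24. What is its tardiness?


Completion = start + processing = 9 + 7 = 16
Tardiness = max(0, C - d) = max(0, 16 - 24)
= max(0, -8)
= 0


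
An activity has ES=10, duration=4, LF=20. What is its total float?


EF = ES + duration = 10 + 4 = 14
LS = LF - duration = 20 - 4 = 16
Total Float = LF - EF = 20 - 14
(or LS - ES = 16 - 10)
= 6


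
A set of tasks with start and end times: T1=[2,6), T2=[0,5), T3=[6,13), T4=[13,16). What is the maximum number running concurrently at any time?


Check each time point for overlaps:
  t=2: 2 tasks active (T1, T2)
Max concurrent = 2


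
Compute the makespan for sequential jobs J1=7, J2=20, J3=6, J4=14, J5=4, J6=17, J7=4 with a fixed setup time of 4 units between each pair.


Makespan = Σ processing + (n-1) × setup
= (7 + 20 + 6 + 14 + 4 + 17 + 4) + (7-1)×4
= 72 + 24
= 96 time units


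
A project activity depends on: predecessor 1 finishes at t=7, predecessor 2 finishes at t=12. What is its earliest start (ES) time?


ES = max of all predecessor completion times
Predecessors: [7, 12]
ES = max(7, 12)
= 12


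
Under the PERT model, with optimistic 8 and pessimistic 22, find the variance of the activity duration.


σ² = ((p - o) / 6)² = (p - o)² / 36
= (22 - 8)² / 36
= 14² / 36
= 196 / 36
= 5.4444


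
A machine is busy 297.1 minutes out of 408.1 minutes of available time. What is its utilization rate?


Utilization = busy / total × 100
= 297.1 / 408.1 × 100
= 72.8%


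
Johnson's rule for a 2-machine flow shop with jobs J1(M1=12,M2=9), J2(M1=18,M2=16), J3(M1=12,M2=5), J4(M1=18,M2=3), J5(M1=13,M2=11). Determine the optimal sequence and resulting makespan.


Johnson's rule:
Group 1 (M1≤M2, sort by M1): []
Group 2 (M1>M2, sort desc M2): ['J2', 'J5', 'J1', 'J3', 'J4']
Sequence: J2 → J5 → J1 → J3 → J4
Makespan calculation:
  J2: M1 done=18, M2 done=34
  J5: M1 done=31, M2 done=45
  J1: M1 done=43, M2 done=54
  J3: M1 done=55, M2 done=60
  J4: M1 done=73, M2 done=76
= Sequence: J2 → J5 → J1 → J3 → J4, Makespan: 76


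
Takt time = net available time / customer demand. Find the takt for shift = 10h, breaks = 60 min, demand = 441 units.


Available = 10×60 - 60 = 540 min
Takt time = 540 / 441
= 1.22 min/unit


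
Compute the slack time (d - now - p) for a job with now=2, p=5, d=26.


Slack = due - current_time - processing
= 26 - 2 - 5
= 19


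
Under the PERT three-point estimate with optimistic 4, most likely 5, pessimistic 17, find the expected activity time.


te = (o + 4m + p) / 6
= (4 + 4×5 + 17) / 6
= (4 + 20 + 17) / 6
= 41 / 6
= 6.83


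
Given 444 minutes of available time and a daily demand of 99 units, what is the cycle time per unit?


Cycle time = available time / demand
= 444 / 99
= 4.48 min/unit


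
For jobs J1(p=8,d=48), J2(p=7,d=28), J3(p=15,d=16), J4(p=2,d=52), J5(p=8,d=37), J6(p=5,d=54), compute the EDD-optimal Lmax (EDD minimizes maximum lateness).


EDD order: J3 → J2 → J5 → J1 → J4 → J6
Completion and lateness:
  J3: C=15, d=16, L=15-16=-1
  J2: C=22, d=28, L=22-28=-6
  J5: C=30, d=37, L=30-37=-7
  J1: C=38, d=48, L=38-48=-10
  J4: C=40, d=52, L=40-52=-12
  J6: C=45, d=54, L=45-54=-9
Lmax = max(-1, -6, -7, -10, -12, -9)
= -1


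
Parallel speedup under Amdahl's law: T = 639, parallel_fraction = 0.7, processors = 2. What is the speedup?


Amdahl's law: T_p = T × ((1-p) + p/N)
= 639 × ((1-0.7) + 0.7/2)
= 639 × (0.30 + 0.3500)
= 639 × 0.6500
= 415.35
Speedup = 639/415.35
= 1.54×


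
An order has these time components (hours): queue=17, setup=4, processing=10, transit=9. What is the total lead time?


Lead time = queue + setup + processing + transit
= 17 + 4 + 10 + 9
= 40 hours


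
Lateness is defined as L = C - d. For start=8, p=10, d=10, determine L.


Completion = 8 + 10 = 18
Lateness = C - d = 18 - 10
= 8


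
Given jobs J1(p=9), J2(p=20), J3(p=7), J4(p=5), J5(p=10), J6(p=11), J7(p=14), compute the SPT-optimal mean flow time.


SPT order: J4 → J3 → J1 → J5 → J6 → J7 → J2
Completion times:
  J4: C=5
  J3: C=12
  J1: C=21
  J5: C=31
  J6: C=42
  J7: C=56
  J2: C=76
Sum = 243, n = 7
Mean flow = 243/7
= 34.71


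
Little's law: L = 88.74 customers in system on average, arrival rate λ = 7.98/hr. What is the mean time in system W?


Little's law: L = λW → W = L / λ
= 88.74 / 7.98
= 11.12 hours


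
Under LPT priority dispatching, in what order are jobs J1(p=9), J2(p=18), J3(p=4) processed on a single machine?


LPT: sort by longest processing time first
  J2: p=18
  J1: p=9
  J3: p=4
Order: J2 → J1 → J3


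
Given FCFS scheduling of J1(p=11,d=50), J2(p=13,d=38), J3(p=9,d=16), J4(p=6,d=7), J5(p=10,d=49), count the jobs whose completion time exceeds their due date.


Completion vs due date:
  J1: C=11, d=50 → on time
  J2: C=24, d=38 → on time
  J3: C=33, d=16 → TARDY
  J4: C=39, d=7 → TARDY
  J5: C=49, d=49 → on time
Tardy jobs: J3, J4
Count = 2


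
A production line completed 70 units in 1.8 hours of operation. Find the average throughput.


Throughput = units / time
= 70 / 1.8
= 38.9 units/hour
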